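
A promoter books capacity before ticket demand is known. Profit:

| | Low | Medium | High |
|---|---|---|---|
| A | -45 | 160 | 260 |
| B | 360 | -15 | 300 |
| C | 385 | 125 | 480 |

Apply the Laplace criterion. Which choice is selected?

Row averages: A=125, B=215, C=330
Highest average = 330 → C.

C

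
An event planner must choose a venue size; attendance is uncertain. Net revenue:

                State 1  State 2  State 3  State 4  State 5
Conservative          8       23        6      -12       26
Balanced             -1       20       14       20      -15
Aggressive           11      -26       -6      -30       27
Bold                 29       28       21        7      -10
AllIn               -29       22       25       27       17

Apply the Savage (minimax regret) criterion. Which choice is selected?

Column bests: State 1=29, State 2=28, State 3=25, State 4=27, State 5=27.
Conservative regrets: 21, 5, 19, 39, 1 → max 39
Balanced regrets: 30, 8, 11, 7, 42 → max 42
Aggressive regrets: 18, 54, 31, 57, 0 → max 57
Bold regrets: 0, 0, 4, 20, 37 → max 37
AllIn regrets: 58, 6, 0, 0, 10 → max 58
Smallest max regret = 37 → Bold.

Bold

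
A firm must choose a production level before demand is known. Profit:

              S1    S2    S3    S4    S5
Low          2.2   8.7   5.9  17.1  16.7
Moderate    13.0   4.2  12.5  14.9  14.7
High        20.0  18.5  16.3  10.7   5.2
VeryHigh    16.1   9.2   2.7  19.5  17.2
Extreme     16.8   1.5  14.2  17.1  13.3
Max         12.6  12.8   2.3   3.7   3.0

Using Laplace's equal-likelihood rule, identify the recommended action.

High

Row averages: Low=10.12, Moderate=11.86, High=14.14, VeryHigh=12.94, Extreme=12.58, Max=6.88
Highest average = 14.14 → High.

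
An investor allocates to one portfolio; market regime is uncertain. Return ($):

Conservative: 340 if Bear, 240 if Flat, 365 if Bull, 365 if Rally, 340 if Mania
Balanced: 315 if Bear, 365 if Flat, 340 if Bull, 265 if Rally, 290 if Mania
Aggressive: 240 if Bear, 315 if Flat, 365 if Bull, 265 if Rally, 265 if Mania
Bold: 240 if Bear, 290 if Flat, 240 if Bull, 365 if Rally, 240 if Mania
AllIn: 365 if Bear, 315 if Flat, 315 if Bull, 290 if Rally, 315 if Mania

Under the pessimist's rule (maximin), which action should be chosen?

Row minima: Conservative=240, Balanced=265, Aggressive=240, Bold=240, AllIn=290
Best worst-case = 290 → AllIn.

AllIn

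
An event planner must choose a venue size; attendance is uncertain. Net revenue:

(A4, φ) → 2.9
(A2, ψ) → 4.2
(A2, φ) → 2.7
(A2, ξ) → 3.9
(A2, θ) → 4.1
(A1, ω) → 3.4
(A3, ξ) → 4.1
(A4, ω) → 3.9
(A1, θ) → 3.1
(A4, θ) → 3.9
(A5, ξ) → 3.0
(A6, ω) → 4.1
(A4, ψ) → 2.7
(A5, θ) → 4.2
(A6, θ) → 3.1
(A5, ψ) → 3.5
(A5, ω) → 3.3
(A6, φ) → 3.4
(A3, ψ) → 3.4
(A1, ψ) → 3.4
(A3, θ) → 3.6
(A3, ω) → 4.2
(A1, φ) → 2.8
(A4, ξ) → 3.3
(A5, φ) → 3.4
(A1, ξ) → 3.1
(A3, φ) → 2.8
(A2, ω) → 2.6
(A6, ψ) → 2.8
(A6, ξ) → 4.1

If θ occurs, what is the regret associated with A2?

Best payoff under θ is 4.2.
Regret = 4.2 − 4.1 = 0.1.

0.1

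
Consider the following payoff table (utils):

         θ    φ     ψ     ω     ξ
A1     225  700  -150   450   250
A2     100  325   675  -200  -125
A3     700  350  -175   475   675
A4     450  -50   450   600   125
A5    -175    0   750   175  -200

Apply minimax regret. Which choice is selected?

Column bests: θ=700, φ=700, ψ=750, ω=600, ξ=675.
A1 regrets: 475, 0, 900, 150, 425 → max 900
A2 regrets: 600, 375, 75, 800, 800 → max 800
A3 regrets: 0, 350, 925, 125, 0 → max 925
A4 regrets: 250, 750, 300, 0, 550 → max 750
A5 regrets: 875, 700, 0, 425, 875 → max 875
Smallest max regret = 750 → A4.

A4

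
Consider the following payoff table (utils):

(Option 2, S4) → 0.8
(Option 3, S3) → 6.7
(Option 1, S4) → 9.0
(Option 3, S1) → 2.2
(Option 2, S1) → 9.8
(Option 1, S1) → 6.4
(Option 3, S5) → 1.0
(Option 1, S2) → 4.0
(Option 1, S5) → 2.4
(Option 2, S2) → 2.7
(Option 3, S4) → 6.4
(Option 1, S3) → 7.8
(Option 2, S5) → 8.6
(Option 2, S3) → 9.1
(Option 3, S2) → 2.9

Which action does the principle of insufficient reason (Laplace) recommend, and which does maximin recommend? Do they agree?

Row averages: Option 1=5.92, Option 2=6.2, Option 3=3.84
Highest average = 6.2 → Option 2.
Row minima: Option 1=2.4, Option 2=0.8, Option 3=1.0
Best worst-case = 2.4 → Option 1.

laplace → Option 2; maximin → Option 1 (disagree)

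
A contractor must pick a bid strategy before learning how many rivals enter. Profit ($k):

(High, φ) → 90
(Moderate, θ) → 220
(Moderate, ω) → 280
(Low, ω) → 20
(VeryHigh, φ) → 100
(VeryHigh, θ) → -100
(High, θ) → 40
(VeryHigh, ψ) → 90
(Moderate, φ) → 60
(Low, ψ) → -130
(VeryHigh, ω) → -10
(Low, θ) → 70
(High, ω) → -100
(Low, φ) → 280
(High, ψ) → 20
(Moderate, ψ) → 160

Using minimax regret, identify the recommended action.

Column bests: θ=220, φ=280, ψ=160, ω=280.
Low regrets: 150, 0, 290, 260 → max 290
Moderate regrets: 0, 220, 0, 0 → max 220
High regrets: 180, 190, 140, 380 → max 380
VeryHigh regrets: 320, 180, 70, 290 → max 320
Smallest max regret = 220 → Moderate.

Moderate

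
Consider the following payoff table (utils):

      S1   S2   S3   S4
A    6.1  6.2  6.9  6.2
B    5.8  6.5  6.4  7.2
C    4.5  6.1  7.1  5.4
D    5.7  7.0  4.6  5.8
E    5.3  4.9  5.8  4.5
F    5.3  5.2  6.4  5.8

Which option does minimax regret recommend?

Column bests: S1=6.1, S2=7.0, S3=7.1, S4=7.2.
A regrets: 0.0, 0.8, 0.2, 1.0 → max 1.0
B regrets: 0.3, 0.5, 0.7, 0.0 → max 0.7
C regrets: 1.6, 0.9, 0.0, 1.8 → max 1.8
D regrets: 0.4, 0.0, 2.5, 1.4 → max 2.5
E regrets: 0.8, 2.1, 1.3, 2.7 → max 2.7
F regrets: 0.8, 1.8, 0.7, 1.4 → max 1.8
Smallest max regret = 0.7 → B.

B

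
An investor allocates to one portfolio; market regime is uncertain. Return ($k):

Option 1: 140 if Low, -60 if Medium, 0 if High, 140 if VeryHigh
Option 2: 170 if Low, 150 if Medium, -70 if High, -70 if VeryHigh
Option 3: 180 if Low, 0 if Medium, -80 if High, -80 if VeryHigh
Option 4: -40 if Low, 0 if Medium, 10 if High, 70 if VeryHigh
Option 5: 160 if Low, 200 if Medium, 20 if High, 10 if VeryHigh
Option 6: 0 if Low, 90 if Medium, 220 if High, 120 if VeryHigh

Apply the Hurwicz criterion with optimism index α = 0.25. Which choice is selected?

Option 5

Option 1: 0.25·140 + 0.75·(-60) = -10
Option 2: 0.25·170 + 0.75·(-70) = -10
Option 3: 0.25·180 + 0.75·(-80) = -15
Option 4: 0.25·70 + 0.75·(-40) = -12.5
Option 5: 0.25·200 + 0.75·10 = 57.5
Option 6: 0.25·220 + 0.75·0 = 55
Highest Hurwicz score = 57.5 → Option 5.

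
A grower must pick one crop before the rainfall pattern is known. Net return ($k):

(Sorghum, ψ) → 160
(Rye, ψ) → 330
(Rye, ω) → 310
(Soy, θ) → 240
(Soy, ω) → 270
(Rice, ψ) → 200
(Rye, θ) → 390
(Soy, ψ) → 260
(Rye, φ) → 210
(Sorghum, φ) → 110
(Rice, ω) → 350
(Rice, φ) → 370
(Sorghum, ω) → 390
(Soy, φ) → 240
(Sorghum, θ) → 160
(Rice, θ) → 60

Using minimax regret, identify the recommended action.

Column bests: θ=390, φ=370, ψ=330, ω=390.
Rice regrets: 330, 0, 130, 40 → max 330
Rye regrets: 0, 160, 0, 80 → max 160
Sorghum regrets: 230, 260, 170, 0 → max 260
Soy regrets: 150, 130, 70, 120 → max 150
Smallest max regret = 150 → Soy.

Soy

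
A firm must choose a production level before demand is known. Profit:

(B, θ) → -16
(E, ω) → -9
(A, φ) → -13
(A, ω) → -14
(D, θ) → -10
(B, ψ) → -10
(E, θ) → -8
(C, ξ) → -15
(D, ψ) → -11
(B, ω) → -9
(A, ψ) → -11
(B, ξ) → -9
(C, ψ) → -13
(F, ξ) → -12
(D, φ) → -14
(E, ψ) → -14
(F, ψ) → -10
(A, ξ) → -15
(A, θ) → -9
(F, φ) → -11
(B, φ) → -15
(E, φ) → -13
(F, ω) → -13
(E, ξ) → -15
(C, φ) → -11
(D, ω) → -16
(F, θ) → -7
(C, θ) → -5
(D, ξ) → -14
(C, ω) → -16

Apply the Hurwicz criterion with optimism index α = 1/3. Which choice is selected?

A: 1/3·(-9) + 2/3·(-15) = -13
B: 1/3·(-9) + 2/3·(-16) = -41/3
C: 1/3·(-5) + 2/3·(-16) = -37/3
D: 1/3·(-10) + 2/3·(-16) = -14
E: 1/3·(-8) + 2/3·(-15) = -38/3
F: 1/3·(-7) + 2/3·(-13) = -11
Highest Hurwicz score = -11 → F.

F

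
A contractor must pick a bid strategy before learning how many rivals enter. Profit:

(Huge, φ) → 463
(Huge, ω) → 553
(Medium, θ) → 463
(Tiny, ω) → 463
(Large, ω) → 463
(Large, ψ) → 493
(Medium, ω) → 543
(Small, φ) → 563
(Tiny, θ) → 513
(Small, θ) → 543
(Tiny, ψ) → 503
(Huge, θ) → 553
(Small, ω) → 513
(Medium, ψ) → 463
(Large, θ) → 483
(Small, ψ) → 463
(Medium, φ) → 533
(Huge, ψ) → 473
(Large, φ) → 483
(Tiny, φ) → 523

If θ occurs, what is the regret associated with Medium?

Best payoff under θ is 553.
Regret = 553 − 463 = 90.

90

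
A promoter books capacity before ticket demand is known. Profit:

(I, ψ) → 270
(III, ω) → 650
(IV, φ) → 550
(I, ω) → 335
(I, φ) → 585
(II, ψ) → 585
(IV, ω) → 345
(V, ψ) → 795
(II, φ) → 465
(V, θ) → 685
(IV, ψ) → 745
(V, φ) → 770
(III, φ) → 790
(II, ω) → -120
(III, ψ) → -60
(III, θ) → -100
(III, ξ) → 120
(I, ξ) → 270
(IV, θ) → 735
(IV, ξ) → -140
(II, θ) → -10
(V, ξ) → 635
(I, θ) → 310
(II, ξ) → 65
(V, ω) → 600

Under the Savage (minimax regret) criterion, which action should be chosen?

Column bests: θ=735, φ=790, ψ=795, ω=650, ξ=635.
I regrets: 425, 205, 525, 315, 365 → max 525
II regrets: 745, 325, 210, 770, 570 → max 770
III regrets: 835, 0, 855, 0, 515 → max 855
IV regrets: 0, 240, 50, 305, 775 → max 775
V regrets: 50, 20, 0, 50, 0 → max 50
Smallest max regret = 50 → V.

V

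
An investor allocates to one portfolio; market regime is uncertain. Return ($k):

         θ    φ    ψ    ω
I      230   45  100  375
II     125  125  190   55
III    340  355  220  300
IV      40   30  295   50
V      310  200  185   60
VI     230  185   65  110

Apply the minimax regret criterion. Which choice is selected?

Column bests: θ=340, φ=355, ψ=295, ω=375.
I regrets: 110, 310, 195, 0 → max 310
II regrets: 215, 230, 105, 320 → max 320
III regrets: 0, 0, 75, 75 → max 75
IV regrets: 300, 325, 0, 325 → max 325
V regrets: 30, 155, 110, 315 → max 315
VI regrets: 110, 170, 230, 265 → max 265
Smallest max regret = 75 → III.

III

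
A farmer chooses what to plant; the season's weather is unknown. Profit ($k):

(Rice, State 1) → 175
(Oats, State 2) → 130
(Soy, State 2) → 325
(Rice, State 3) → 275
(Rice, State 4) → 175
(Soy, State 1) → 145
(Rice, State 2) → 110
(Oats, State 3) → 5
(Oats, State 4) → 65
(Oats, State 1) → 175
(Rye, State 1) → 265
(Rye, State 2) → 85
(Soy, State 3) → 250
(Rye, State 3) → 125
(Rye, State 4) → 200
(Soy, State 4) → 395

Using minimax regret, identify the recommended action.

Soy

Column bests: State 1=265, State 2=325, State 3=275, State 4=395.
Soy regrets: 120, 0, 25, 0 → max 120
Rye regrets: 0, 240, 150, 195 → max 240
Rice regrets: 90, 215, 0, 220 → max 220
Oats regrets: 90, 195, 270, 330 → max 330
Smallest max regret = 120 → Soy.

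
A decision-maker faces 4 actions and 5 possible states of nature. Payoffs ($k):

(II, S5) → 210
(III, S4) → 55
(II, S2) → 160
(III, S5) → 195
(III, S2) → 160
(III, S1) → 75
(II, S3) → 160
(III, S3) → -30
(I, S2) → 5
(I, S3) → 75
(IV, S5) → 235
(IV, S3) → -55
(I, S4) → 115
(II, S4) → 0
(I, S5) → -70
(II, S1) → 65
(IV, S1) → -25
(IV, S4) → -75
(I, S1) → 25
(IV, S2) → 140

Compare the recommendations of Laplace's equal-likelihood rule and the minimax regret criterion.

Row averages: I=30, II=119, III=91, IV=44
Highest average = 119 → II.
Column bests: S1=75, S2=160, S3=160, S4=115, S5=235.
I regrets: 50, 155, 85, 0, 305 → max 305
II regrets: 10, 0, 0, 115, 25 → max 115
III regrets: 0, 0, 190, 60, 40 → max 190
IV regrets: 100, 20, 215, 190, 0 → max 215
Smallest max regret = 115 → II.

laplace → II; minimax regret → II (agree)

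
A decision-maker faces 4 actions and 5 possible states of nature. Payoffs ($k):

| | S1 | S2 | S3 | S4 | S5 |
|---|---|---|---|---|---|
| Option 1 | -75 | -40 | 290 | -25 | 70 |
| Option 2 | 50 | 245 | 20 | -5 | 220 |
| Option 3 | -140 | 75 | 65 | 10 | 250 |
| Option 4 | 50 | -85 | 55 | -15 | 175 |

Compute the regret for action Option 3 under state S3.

225

Best payoff under S3 is 290.
Regret = 290 − 65 = 225.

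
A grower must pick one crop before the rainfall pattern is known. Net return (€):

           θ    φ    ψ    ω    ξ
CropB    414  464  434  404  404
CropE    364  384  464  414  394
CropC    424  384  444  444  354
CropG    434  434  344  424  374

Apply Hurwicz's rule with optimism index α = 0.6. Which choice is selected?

CropB

CropB: 0.6·464 + 0.4·404 = 440
CropE: 0.6·464 + 0.4·364 = 424
CropC: 0.6·444 + 0.4·354 = 408
CropG: 0.6·434 + 0.4·344 = 398
Highest Hurwicz score = 440 → CropB.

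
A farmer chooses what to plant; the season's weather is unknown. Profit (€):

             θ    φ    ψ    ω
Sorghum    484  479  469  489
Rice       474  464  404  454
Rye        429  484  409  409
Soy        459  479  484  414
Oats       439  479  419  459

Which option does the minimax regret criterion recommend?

Column bests: θ=484, φ=484, ψ=484, ω=489.
Sorghum regrets: 0, 5, 15, 0 → max 15
Rice regrets: 10, 20, 80, 35 → max 80
Rye regrets: 55, 0, 75, 80 → max 80
Soy regrets: 25, 5, 0, 75 → max 75
Oats regrets: 45, 5, 65, 30 → max 65
Smallest max regret = 15 → Sorghum.

Sorghum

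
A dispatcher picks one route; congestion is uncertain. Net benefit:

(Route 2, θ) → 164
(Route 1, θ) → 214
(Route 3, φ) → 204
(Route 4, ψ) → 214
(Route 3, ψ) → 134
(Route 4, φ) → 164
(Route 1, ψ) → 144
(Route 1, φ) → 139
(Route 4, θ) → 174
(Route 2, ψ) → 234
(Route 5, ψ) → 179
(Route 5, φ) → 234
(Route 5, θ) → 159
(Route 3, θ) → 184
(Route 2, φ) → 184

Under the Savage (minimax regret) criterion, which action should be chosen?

Route 2

Column bests: θ=214, φ=234, ψ=234.
Route 1 regrets: 0, 95, 90 → max 95
Route 2 regrets: 50, 50, 0 → max 50
Route 3 regrets: 30, 30, 100 → max 100
Route 4 regrets: 40, 70, 20 → max 70
Route 5 regrets: 55, 0, 55 → max 55
Smallest max regret = 50 → Route 2.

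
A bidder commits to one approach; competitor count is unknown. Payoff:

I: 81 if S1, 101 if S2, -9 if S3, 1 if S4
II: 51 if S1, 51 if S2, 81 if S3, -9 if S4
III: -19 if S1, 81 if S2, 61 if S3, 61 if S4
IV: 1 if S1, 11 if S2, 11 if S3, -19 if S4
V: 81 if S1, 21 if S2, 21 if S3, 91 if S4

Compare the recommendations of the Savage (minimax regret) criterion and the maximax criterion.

minimax regret → V; maximax → I (disagree)

Column bests: S1=81, S2=101, S3=81, S4=91.
I regrets: 0, 0, 90, 90 → max 90
II regrets: 30, 50, 0, 100 → max 100
III regrets: 100, 20, 20, 30 → max 100
IV regrets: 80, 90, 70, 110 → max 110
V regrets: 0, 80, 60, 0 → max 80
Smallest max regret = 80 → V.
Row maxima: I=101, II=81, III=81, IV=11, V=91
Best best-case = 101 → I.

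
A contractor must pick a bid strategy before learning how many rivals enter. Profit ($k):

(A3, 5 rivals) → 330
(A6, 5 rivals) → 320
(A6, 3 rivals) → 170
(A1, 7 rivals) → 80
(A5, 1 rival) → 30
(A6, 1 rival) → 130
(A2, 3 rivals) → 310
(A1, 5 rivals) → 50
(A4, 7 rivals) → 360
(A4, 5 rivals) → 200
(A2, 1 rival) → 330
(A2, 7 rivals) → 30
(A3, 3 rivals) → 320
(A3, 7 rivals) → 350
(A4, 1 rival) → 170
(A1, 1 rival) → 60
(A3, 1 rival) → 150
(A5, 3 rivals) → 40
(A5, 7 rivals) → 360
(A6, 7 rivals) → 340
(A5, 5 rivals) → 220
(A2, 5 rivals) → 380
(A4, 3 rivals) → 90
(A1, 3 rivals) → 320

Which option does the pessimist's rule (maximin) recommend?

Row minima: A1=50, A2=30, A3=150, A4=90, A5=30, A6=130
Best worst-case = 150 → A3.

A3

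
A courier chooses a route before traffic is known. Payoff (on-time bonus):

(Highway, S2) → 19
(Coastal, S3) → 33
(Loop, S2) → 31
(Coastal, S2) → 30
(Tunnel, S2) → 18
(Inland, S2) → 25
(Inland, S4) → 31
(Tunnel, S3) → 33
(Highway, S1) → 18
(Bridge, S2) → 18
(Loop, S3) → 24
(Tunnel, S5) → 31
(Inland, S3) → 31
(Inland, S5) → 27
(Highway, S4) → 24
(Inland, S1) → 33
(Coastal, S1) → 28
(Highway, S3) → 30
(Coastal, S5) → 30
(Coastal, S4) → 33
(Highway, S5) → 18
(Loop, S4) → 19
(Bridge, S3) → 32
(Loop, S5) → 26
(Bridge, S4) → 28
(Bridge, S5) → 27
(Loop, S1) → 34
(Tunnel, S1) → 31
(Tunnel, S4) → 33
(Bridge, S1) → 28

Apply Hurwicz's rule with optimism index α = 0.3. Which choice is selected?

Coastal

Bridge: 0.3·32 + 0.7·18 = 22.2
Loop: 0.3·34 + 0.7·19 = 23.5
Tunnel: 0.3·33 + 0.7·18 = 22.5
Coastal: 0.3·33 + 0.7·28 = 29.5
Highway: 0.3·30 + 0.7·18 = 21.6
Inland: 0.3·33 + 0.7·25 = 27.4
Highest Hurwicz score = 29.5 → Coastal.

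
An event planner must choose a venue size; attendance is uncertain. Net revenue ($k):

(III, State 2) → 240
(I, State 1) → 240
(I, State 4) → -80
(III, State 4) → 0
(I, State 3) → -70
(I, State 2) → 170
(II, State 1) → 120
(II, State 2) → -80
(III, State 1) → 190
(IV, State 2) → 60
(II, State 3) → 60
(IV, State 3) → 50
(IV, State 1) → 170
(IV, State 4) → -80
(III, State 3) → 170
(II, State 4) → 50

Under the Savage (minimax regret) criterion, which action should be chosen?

III

Column bests: State 1=240, State 2=240, State 3=170, State 4=50.
I regrets: 0, 70, 240, 130 → max 240
II regrets: 120, 320, 110, 0 → max 320
III regrets: 50, 0, 0, 50 → max 50
IV regrets: 70, 180, 120, 130 → max 180
Smallest max regret = 50 → III.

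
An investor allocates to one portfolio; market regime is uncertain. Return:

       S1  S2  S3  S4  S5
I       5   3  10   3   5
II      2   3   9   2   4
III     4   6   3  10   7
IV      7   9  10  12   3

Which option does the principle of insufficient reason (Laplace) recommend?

Row averages: I=5.2, II=4, III=6, IV=8.2
Highest average = 8.2 → IV.

IV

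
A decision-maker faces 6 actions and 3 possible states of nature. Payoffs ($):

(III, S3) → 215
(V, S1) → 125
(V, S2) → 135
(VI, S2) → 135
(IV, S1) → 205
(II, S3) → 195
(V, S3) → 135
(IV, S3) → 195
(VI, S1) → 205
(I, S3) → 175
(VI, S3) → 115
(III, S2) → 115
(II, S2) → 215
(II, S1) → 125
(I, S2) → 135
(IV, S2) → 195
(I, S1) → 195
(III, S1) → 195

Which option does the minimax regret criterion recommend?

IV

Column bests: S1=205, S2=215, S3=215.
I regrets: 10, 80, 40 → max 80
II regrets: 80, 0, 20 → max 80
III regrets: 10, 100, 0 → max 100
IV regrets: 0, 20, 20 → max 20
V regrets: 80, 80, 80 → max 80
VI regrets: 0, 80, 100 → max 100
Smallest max regret = 20 → IV.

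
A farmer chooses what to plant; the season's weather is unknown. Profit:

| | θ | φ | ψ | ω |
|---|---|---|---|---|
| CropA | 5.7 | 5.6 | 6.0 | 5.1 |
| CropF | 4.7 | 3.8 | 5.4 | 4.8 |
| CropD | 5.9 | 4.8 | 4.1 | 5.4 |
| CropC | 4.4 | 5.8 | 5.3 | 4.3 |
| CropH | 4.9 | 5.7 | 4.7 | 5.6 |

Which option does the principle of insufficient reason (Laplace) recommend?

CropA

Row averages: CropA=5.6, CropF=4.675, CropD=5.05, CropC=4.95, CropH=5.225
Highest average = 5.6 → CropA.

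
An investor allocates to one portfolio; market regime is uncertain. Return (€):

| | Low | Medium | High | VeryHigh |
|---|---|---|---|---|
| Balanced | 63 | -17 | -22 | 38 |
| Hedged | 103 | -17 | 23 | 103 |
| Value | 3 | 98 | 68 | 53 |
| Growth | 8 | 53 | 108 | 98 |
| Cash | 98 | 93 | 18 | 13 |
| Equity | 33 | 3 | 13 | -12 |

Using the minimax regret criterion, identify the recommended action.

Cash

Column bests: Low=103, Medium=98, High=108, VeryHigh=103.
Balanced regrets: 40, 115, 130, 65 → max 130
Hedged regrets: 0, 115, 85, 0 → max 115
Value regrets: 100, 0, 40, 50 → max 100
Growth regrets: 95, 45, 0, 5 → max 95
Cash regrets: 5, 5, 90, 90 → max 90
Equity regrets: 70, 95, 95, 115 → max 115
Smallest max regret = 90 → Cash.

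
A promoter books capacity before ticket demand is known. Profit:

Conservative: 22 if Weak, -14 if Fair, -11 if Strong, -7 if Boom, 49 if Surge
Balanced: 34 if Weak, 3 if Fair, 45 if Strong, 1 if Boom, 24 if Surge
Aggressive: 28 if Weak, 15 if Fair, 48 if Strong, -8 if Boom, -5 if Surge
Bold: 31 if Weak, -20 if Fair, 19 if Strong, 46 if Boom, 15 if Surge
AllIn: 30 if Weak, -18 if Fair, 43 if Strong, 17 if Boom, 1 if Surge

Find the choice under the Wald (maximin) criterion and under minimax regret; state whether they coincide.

maximin → Balanced; minimax regret → Bold (disagree)

Row minima: Conservative=-14, Balanced=1, Aggressive=-8, Bold=-20, AllIn=-18
Best worst-case = 1 → Balanced.
Column bests: Weak=34, Fair=15, Strong=48, Boom=46, Surge=49.
Conservative regrets: 12, 29, 59, 53, 0 → max 59
Balanced regrets: 0, 12, 3, 45, 25 → max 45
Aggressive regrets: 6, 0, 0, 54, 54 → max 54
Bold regrets: 3, 35, 29, 0, 34 → max 35
AllIn regrets: 4, 33, 5, 29, 48 → max 48
Smallest max regret = 35 → Bold.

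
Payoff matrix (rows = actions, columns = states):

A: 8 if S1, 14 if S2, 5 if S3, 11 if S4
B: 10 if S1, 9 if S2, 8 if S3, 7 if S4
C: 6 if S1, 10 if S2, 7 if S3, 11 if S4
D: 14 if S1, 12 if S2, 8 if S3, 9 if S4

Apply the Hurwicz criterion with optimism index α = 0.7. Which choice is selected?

A: 0.7·14 + 0.3·5 = 11.3
B: 0.7·10 + 0.3·7 = 9.1
C: 0.7·11 + 0.3·6 = 9.5
D: 0.7·14 + 0.3·8 = 12.2
Highest Hurwicz score = 12.2 → D.

D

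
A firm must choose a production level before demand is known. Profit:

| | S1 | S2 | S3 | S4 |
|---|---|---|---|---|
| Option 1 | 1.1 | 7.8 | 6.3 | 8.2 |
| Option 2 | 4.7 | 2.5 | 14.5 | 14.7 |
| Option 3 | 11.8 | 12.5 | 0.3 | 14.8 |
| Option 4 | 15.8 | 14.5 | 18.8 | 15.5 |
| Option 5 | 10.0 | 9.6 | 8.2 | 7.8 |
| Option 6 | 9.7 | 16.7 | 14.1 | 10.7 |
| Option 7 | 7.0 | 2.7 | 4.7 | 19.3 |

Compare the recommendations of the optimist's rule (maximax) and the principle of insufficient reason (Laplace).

Row maxima: Option 1=8.2, Option 2=14.7, Option 3=14.8, Option 4=18.8, Option 5=10.0, Option 6=16.7, Option 7=19.3
Best best-case = 19.3 → Option 7.
Row averages: Option 1=5.85, Option 2=9.1, Option 3=9.85, Option 4=16.15, Option 5=8.9, Option 6=12.8, Option 7=8.425
Highest average = 16.15 → Option 4.

maximax → Option 7; laplace → Option 4 (disagree)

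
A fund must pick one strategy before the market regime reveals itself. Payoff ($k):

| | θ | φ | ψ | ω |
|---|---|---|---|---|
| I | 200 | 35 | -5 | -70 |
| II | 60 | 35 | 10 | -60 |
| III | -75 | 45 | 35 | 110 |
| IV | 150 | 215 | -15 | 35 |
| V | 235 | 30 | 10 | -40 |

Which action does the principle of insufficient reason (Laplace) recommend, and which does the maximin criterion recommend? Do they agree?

laplace → IV; maximin → IV (agree)

Row averages: I=40, II=11.25, III=28.75, IV=96.25, V=58.75
Highest average = 96.25 → IV.
Row minima: I=-70, II=-60, III=-75, IV=-15, V=-40
Best worst-case = -15 → IV.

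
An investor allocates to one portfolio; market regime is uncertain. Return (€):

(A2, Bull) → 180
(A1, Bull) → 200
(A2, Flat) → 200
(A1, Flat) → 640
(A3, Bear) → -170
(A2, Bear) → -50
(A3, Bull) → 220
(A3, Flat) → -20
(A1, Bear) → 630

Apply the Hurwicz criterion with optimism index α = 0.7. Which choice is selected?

A1

A1: 0.7·640 + 0.3·200 = 508
A2: 0.7·200 + 0.3·(-50) = 125
A3: 0.7·220 + 0.3·(-170) = 103
Highest Hurwicz score = 508 → A1.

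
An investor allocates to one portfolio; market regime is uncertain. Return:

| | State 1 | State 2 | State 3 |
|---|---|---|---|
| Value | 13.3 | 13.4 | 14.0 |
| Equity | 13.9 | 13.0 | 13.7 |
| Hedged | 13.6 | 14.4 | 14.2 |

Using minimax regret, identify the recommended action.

Column bests: State 1=13.9, State 2=14.4, State 3=14.2.
Value regrets: 0.6, 1.0, 0.2 → max 1.0
Equity regrets: 0.0, 1.4, 0.5 → max 1.4
Hedged regrets: 0.3, 0.0, 0.0 → max 0.3
Smallest max regret = 0.3 → Hedged.

Hedged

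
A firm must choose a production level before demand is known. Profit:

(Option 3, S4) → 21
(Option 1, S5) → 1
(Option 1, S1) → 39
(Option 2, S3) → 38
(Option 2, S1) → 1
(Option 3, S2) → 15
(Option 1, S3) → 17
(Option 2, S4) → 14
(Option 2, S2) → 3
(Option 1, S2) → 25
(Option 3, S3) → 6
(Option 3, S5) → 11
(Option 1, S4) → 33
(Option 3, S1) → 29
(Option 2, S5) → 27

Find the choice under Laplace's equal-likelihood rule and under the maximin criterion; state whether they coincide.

laplace → Option 1; maximin → Option 3 (disagree)

Row averages: Option 1=23, Option 2=16.6, Option 3=16.4
Highest average = 23 → Option 1.
Row minima: Option 1=1, Option 2=1, Option 3=6
Best worst-case = 6 → Option 3.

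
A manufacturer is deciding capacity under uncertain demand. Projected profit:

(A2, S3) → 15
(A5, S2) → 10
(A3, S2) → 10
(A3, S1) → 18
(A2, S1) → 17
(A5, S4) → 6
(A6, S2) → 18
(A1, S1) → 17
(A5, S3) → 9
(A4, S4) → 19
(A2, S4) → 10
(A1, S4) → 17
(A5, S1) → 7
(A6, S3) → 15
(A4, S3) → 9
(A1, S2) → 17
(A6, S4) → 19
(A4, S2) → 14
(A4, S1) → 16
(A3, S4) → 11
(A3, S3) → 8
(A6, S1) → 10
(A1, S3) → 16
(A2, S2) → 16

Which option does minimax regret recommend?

A1

Column bests: S1=18, S2=18, S3=16, S4=19.
A1 regrets: 1, 1, 0, 2 → max 2
A2 regrets: 1, 2, 1, 9 → max 9
A3 regrets: 0, 8, 8, 8 → max 8
A4 regrets: 2, 4, 7, 0 → max 7
A5 regrets: 11, 8, 7, 13 → max 13
A6 regrets: 8, 0, 1, 0 → max 8
Smallest max regret = 2 → A1.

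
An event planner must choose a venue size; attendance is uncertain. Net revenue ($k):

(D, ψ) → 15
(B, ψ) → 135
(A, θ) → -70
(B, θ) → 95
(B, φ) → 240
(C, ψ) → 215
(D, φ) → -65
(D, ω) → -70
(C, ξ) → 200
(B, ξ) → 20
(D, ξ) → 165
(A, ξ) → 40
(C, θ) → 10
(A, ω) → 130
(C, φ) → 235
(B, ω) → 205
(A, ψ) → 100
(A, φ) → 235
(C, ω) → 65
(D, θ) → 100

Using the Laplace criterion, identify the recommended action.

Row averages: A=87, B=139, C=145, D=29
Highest average = 145 → C.

C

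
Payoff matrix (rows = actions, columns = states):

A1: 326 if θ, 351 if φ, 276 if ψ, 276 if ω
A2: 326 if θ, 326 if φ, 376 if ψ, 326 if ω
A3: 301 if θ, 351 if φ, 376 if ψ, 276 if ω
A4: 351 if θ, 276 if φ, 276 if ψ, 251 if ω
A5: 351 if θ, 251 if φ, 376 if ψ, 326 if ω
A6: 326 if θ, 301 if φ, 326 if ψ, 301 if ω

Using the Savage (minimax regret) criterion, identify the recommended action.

Column bests: θ=351, φ=351, ψ=376, ω=326.
A1 regrets: 25, 0, 100, 50 → max 100
A2 regrets: 25, 25, 0, 0 → max 25
A3 regrets: 50, 0, 0, 50 → max 50
A4 regrets: 0, 75, 100, 75 → max 100
A5 regrets: 0, 100, 0, 0 → max 100
A6 regrets: 25, 50, 50, 25 → max 50
Smallest max regret = 25 → A2.

A2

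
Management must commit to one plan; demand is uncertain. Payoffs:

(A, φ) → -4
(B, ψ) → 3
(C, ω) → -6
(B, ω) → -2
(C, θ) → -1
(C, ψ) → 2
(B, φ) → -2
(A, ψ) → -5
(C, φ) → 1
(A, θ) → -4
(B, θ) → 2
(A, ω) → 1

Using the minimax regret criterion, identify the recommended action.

Column bests: θ=2, φ=1, ψ=3, ω=1.
A regrets: 6, 5, 8, 0 → max 8
B regrets: 0, 3, 0, 3 → max 3
C regrets: 3, 0, 1, 7 → max 7
Smallest max regret = 3 → B.

B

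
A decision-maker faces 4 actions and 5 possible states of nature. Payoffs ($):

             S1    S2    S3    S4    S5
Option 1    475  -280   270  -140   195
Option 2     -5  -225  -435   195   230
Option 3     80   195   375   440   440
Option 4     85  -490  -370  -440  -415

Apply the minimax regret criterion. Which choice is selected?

Column bests: S1=475, S2=195, S3=375, S4=440, S5=440.
Option 1 regrets: 0, 475, 105, 580, 245 → max 580
Option 2 regrets: 480, 420, 810, 245, 210 → max 810
Option 3 regrets: 395, 0, 0, 0, 0 → max 395
Option 4 regrets: 390, 685, 745, 880, 855 → max 880
Smallest max regret = 395 → Option 3.

Option 3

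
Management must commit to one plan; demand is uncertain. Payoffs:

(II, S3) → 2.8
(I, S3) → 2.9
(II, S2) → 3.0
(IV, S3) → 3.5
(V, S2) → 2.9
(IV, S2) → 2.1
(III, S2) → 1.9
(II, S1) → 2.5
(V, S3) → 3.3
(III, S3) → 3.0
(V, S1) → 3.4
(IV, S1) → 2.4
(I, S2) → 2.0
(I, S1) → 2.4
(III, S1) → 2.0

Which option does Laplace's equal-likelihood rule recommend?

V

Row averages: I=73/30, II=83/30, III=2.3, IV=8/3, V=3.2
Highest average = 3.2 → V.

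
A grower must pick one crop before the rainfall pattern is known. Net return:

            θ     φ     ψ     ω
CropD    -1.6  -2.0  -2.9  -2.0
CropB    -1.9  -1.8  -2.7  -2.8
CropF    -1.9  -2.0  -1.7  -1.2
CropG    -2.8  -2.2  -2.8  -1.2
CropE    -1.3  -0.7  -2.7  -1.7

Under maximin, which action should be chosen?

CropF

Row minima: CropD=-2.9, CropB=-2.8, CropF=-2.0, CropG=-2.8, CropE=-2.7
Best worst-case = -2.0 → CropF.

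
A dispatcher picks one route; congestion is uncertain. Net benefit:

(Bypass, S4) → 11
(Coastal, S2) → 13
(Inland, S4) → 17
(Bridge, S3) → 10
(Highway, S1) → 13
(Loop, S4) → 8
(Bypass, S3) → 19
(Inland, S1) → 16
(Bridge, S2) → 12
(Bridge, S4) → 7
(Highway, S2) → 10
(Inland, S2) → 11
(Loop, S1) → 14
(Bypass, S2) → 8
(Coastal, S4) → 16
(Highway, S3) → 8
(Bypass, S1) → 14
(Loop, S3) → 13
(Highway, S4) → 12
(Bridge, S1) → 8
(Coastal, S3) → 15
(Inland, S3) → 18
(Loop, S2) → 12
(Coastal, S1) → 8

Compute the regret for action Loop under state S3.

6

Best payoff under S3 is 19.
Regret = 19 − 13 = 6.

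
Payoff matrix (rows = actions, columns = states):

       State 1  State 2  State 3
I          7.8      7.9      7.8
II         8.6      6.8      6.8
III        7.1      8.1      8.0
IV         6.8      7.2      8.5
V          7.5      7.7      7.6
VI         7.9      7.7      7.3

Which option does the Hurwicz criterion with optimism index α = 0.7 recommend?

II

I: 0.7·7.9 + 0.3·7.8 = 7.87
II: 0.7·8.6 + 0.3·6.8 = 8.06
III: 0.7·8.1 + 0.3·7.1 = 7.8
IV: 0.7·8.5 + 0.3·6.8 = 7.99
V: 0.7·7.7 + 0.3·7.5 = 7.64
VI: 0.7·7.9 + 0.3·7.3 = 7.72
Highest Hurwicz score = 8.06 → II.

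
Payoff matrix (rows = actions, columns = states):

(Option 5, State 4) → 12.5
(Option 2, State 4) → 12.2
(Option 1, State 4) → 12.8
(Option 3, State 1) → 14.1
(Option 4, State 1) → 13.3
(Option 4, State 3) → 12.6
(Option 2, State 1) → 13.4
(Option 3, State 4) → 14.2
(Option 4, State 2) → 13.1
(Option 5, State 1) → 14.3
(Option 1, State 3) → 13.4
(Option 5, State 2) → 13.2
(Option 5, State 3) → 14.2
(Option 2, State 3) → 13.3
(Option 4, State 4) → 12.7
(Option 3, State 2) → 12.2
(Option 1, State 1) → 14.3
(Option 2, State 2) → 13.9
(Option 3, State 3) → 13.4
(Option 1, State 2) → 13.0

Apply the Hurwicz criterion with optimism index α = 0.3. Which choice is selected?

Option 1

Option 1: 0.3·14.3 + 0.7·12.8 = 13.25
Option 2: 0.3·13.9 + 0.7·12.2 = 12.71
Option 3: 0.3·14.2 + 0.7·12.2 = 12.8
Option 4: 0.3·13.3 + 0.7·12.6 = 12.81
Option 5: 0.3·14.3 + 0.7·12.5 = 13.04
Highest Hurwicz score = 13.25 → Option 1.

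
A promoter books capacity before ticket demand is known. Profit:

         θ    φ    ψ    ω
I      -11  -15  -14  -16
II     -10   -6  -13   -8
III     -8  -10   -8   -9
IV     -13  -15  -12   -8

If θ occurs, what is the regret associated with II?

Best payoff under θ is -8.
Regret = -8 − (-10) = 2.

2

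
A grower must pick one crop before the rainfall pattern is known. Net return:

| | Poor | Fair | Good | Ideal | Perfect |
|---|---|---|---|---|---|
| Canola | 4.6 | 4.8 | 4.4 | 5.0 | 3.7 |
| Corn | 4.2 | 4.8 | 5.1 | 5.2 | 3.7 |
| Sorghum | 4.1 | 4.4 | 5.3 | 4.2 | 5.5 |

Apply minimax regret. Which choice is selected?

Column bests: Poor=4.6, Fair=4.8, Good=5.3, Ideal=5.2, Perfect=5.5.
Canola regrets: 0.0, 0.0, 0.9, 0.2, 1.8 → max 1.8
Corn regrets: 0.4, 0.0, 0.2, 0.0, 1.8 → max 1.8
Sorghum regrets: 0.5, 0.4, 0.0, 1.0, 0.0 → max 1.0
Smallest max regret = 1.0 → Sorghum.

Sorghum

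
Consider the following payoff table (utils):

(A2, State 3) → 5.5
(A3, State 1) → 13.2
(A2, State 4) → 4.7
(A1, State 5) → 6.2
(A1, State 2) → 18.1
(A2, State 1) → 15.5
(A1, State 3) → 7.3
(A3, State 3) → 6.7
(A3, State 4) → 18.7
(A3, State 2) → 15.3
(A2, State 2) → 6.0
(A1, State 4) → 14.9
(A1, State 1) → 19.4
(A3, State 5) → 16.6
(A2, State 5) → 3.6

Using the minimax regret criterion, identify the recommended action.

A3

Column bests: State 1=19.4, State 2=18.1, State 3=7.3, State 4=18.7, State 5=16.6.
A1 regrets: 0.0, 0.0, 0.0, 3.8, 10.4 → max 10.4
A2 regrets: 3.9, 12.1, 1.8, 14.0, 13.0 → max 14.0
A3 regrets: 6.2, 2.8, 0.6, 0.0, 0.0 → max 6.2
Smallest max regret = 6.2 → A3.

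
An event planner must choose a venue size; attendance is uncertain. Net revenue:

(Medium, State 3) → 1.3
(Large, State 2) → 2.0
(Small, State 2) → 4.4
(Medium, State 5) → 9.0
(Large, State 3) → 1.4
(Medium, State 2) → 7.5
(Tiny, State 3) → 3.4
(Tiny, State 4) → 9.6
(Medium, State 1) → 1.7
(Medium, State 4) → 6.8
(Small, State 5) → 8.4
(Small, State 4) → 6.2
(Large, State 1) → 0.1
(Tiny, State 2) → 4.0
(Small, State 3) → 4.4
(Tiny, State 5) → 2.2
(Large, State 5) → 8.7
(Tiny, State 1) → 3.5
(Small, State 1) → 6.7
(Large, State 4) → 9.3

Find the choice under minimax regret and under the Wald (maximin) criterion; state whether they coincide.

minimax regret → Small; maximin → Small (agree)

Column bests: State 1=6.7, State 2=7.5, State 3=4.4, State 4=9.6, State 5=9.0.
Tiny regrets: 3.2, 3.5, 1.0, 0.0, 6.8 → max 6.8
Small regrets: 0.0, 3.1, 0.0, 3.4, 0.6 → max 3.4
Medium regrets: 5.0, 0.0, 3.1, 2.8, 0.0 → max 5.0
Large regrets: 6.6, 5.5, 3.0, 0.3, 0.3 → max 6.6
Smallest max regret = 3.4 → Small.
Row minima: Tiny=2.2, Small=4.4, Medium=1.3, Large=0.1
Best worst-case = 4.4 → Small.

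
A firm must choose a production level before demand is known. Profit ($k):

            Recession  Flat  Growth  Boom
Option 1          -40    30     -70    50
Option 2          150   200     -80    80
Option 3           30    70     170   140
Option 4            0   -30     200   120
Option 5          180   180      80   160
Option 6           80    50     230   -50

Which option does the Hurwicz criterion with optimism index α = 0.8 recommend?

Option 6

Option 1: 0.8·50 + 0.2·(-70) = 26
Option 2: 0.8·200 + 0.2·(-80) = 144
Option 3: 0.8·170 + 0.2·30 = 142
Option 4: 0.8·200 + 0.2·(-30) = 154
Option 5: 0.8·180 + 0.2·80 = 160
Option 6: 0.8·230 + 0.2·(-50) = 174
Highest Hurwicz score = 174 → Option 6.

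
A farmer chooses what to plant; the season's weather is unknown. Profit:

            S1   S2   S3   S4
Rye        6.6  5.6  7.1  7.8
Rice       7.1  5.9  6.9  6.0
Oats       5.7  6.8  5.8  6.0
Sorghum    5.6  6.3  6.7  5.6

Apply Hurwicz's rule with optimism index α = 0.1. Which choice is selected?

Rice

Rye: 0.1·7.8 + 0.9·5.6 = 5.82
Rice: 0.1·7.1 + 0.9·5.9 = 6.02
Oats: 0.1·6.8 + 0.9·5.7 = 5.81
Sorghum: 0.1·6.7 + 0.9·5.6 = 5.71
Highest Hurwicz score = 6.02 → Rice.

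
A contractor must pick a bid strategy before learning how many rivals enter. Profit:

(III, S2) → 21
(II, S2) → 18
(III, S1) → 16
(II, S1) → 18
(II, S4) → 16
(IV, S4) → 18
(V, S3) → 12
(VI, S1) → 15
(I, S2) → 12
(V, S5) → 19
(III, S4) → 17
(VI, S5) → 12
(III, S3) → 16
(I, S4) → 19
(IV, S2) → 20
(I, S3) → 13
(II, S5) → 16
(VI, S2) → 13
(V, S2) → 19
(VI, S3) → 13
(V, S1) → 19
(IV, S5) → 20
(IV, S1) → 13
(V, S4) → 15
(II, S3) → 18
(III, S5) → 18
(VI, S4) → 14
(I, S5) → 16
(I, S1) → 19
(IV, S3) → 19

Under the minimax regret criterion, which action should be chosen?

Column bests: S1=19, S2=21, S3=19, S4=19, S5=20.
I regrets: 0, 9, 6, 0, 4 → max 9
II regrets: 1, 3, 1, 3, 4 → max 4
III regrets: 3, 0, 3, 2, 2 → max 3
IV regrets: 6, 1, 0, 1, 0 → max 6
V regrets: 0, 2, 7, 4, 1 → max 7
VI regrets: 4, 8, 6, 5, 8 → max 8
Smallest max regret = 3 → III.

III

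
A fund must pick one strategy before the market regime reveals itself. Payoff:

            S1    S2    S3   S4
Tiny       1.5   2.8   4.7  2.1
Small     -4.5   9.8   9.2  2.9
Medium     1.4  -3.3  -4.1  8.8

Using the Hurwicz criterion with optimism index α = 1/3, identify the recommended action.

Tiny

Tiny: 1/3·4.7 + 2/3·1.5 = 77/30
Small: 1/3·9.8 + 2/3·(-4.5) = 4/15
Medium: 1/3·8.8 + 2/3·(-4.1) = 0.2
Highest Hurwicz score = 77/30 → Tiny.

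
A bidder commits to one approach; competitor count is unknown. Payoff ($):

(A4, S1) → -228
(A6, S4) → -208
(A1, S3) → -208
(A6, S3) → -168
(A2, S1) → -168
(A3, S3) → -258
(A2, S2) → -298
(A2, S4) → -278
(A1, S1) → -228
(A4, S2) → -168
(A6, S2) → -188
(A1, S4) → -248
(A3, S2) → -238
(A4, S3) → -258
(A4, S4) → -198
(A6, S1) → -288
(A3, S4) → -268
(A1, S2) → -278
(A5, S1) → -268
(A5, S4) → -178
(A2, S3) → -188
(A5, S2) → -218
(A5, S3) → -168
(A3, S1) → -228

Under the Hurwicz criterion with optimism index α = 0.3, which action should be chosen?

A4

A1: 0.3·(-208) + 0.7·(-278) = -257
A2: 0.3·(-168) + 0.7·(-298) = -259
A3: 0.3·(-228) + 0.7·(-268) = -256
A4: 0.3·(-168) + 0.7·(-258) = -231
A5: 0.3·(-168) + 0.7·(-268) = -238
A6: 0.3·(-168) + 0.7·(-288) = -252
Highest Hurwicz score = -231 → A4.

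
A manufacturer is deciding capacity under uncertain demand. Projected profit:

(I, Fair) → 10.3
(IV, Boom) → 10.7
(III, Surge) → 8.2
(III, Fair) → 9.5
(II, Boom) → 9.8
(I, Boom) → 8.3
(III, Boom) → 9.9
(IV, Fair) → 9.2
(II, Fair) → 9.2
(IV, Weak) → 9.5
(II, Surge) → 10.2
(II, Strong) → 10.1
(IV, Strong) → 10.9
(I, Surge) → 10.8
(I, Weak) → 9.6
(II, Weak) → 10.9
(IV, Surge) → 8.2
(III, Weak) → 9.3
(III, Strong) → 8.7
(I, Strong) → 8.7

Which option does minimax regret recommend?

Column bests: Weak=10.9, Fair=10.3, Strong=10.9, Boom=10.7, Surge=10.8.
I regrets: 1.3, 0.0, 2.2, 2.4, 0.0 → max 2.4
II regrets: 0.0, 1.1, 0.8, 0.9, 0.6 → max 1.1
III regrets: 1.6, 0.8, 2.2, 0.8, 2.6 → max 2.6
IV regrets: 1.4, 1.1, 0.0, 0.0, 2.6 → max 2.6
Smallest max regret = 1.1 → II.

II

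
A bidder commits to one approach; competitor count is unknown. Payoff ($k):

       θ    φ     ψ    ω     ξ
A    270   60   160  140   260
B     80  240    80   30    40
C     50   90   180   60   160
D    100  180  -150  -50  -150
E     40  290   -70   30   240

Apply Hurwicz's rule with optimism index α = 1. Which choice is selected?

E

A: 1·270 + 0·60 = 270
B: 1·240 + 0·30 = 240
C: 1·180 + 0·50 = 180
D: 1·180 + 0·(-150) = 180
E: 1·290 + 0·(-70) = 290
Highest Hurwicz score = 290 → E.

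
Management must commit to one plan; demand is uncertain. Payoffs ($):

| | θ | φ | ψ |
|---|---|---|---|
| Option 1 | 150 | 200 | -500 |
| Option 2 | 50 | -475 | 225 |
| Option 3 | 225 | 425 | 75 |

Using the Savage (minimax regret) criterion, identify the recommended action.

Column bests: θ=225, φ=425, ψ=225.
Option 1 regrets: 75, 225, 725 → max 725
Option 2 regrets: 175, 900, 0 → max 900
Option 3 regrets: 0, 0, 150 → max 150
Smallest max regret = 150 → Option 3.

Option 3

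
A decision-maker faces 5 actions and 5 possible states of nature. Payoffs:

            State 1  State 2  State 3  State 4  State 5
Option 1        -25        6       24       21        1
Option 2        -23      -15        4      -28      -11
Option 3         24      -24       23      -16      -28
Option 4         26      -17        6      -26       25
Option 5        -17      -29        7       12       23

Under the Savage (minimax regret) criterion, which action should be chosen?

Option 5

Column bests: State 1=26, State 2=6, State 3=24, State 4=21, State 5=25.
Option 1 regrets: 51, 0, 0, 0, 24 → max 51
Option 2 regrets: 49, 21, 20, 49, 36 → max 49
Option 3 regrets: 2, 30, 1, 37, 53 → max 53
Option 4 regrets: 0, 23, 18, 47, 0 → max 47
Option 5 regrets: 43, 35, 17, 9, 2 → max 43
Smallest max regret = 43 → Option 5.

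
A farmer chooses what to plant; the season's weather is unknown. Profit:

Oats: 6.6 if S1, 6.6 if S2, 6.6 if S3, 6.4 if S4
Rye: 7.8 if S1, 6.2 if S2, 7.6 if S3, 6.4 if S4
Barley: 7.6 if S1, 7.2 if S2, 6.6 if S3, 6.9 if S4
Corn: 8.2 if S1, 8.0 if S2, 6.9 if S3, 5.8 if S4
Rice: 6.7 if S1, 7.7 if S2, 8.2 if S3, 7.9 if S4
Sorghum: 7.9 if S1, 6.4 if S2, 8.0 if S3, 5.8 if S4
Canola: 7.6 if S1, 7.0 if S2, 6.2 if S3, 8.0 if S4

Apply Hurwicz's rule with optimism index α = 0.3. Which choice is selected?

Rice

Oats: 0.3·6.6 + 0.7·6.4 = 6.46
Rye: 0.3·7.8 + 0.7·6.2 = 6.68
Barley: 0.3·7.6 + 0.7·6.6 = 6.9
Corn: 0.3·8.2 + 0.7·5.8 = 6.52
Rice: 0.3·8.2 + 0.7·6.7 = 7.15
Sorghum: 0.3·8.0 + 0.7·5.8 = 6.46
Canola: 0.3·8.0 + 0.7·6.2 = 6.74
Highest Hurwicz score = 7.15 → Rice.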